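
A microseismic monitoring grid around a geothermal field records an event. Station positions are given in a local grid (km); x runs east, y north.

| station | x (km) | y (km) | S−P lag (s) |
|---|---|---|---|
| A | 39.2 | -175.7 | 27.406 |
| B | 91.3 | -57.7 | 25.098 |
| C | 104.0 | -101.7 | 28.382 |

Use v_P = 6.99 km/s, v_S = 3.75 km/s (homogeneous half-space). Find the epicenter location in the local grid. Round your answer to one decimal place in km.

Distance from S−P lag: d = Δt · v_P v_S / (v_P − v_S) = Δt · (6.99·3.75)/(6.99−3.75) ≈ 8.0903·Δt.
So d_A = 221.72, d_B = 203.05, d_C = 229.62 km.
Circle about each station: (x − 39.2)² + (y + 175.7)² = 221.72²; (x − 91.3)² + (y + 57.7)² = 203.05²; (x − 104.0)² + (y + 101.7)² = 229.62².
Subtracting the A equation from the B and C equations removes the quadratic terms:
104.2 x + 236.0 y = -12811.69
129.6 x + 148.0 y = -14813.83
Solving the 2×2 system: x ≈ -105.5, y ≈ -7.7 km.
Check against A (with the unrounded x, y): √((x − 39.2)²+(y + 175.7)²) = 221.73 ≈ 221.72 km. ✓

x ≈ -105.5 km, y ≈ -7.7 km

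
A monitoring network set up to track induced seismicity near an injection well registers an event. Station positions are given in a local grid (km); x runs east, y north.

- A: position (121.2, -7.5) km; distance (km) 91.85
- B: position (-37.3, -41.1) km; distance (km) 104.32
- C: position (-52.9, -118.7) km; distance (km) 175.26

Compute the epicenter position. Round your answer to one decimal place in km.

Circle about each station: (x − 121.2)² + (y + 7.5)² = 91.85²; (x + 37.3)² + (y + 41.1)² = 104.32²; (x + 52.9)² + (y + 118.7)² = 175.26².
Subtracting the A equation from the B and C equations removes the quadratic terms:
-317.0 x − 67.2 y = -14111.43
-348.2 x − 222.4 y = -20137.24
Solving the 2×2 system: x ≈ 37.9, y ≈ 31.2 km.

x ≈ 37.9 km, y ≈ 31.2 km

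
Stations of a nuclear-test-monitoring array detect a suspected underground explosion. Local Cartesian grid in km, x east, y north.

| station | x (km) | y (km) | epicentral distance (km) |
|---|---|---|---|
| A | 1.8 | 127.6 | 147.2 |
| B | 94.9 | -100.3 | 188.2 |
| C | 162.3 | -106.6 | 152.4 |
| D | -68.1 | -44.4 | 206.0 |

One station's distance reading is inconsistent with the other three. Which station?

B

Solve using three stations at a time. Using A, C, D (subtract circle equations pairwise → linear system) gives (x, y) ≈ (119.9, 39.8).
Distances from that point to each station vs reported:
  A: calculated 147.2 vs reported 147.2 → residual 0.0 km
  B: calculated 142.3 vs reported 188.2 → residual 45.9 km
  C: calculated 152.4 vs reported 152.4 → residual 0.0 km
  D: calculated 206.0 vs reported 206.0 → residual 0.0 km
A, C, D are mutually consistent (residuals ≈ 0); B is off by 45.9 km.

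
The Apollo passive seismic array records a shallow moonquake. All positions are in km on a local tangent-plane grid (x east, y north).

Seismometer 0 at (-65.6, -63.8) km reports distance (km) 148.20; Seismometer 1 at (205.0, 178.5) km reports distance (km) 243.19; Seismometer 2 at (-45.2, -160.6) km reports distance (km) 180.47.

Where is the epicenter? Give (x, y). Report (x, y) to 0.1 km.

Circle about each station: (x + 65.6)² + (y + 63.8)² = 148.20²; (x − 205.0)² + (y − 178.5)² = 243.19²; (x + 45.2)² + (y + 160.6)² = 180.47².
Subtracting the Seismometer 0 equation from the Seismometer 1 and Seismometer 2 equations removes the quadratic terms:
541.2 x + 484.6 y = 28335.31
40.8 x − 193.6 y = 8855.42
Solving the 2×2 system: x ≈ 78.5, y ≈ -29.2 km.

x ≈ 78.5 km, y ≈ -29.2 km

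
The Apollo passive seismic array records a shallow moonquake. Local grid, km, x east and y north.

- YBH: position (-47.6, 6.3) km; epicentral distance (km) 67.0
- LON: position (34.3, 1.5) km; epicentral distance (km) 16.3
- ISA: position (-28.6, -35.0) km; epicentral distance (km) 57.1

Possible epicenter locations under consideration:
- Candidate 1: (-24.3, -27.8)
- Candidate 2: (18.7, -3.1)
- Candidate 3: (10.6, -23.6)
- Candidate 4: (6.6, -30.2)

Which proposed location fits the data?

For each candidate, compare |candidate − station| to the reported distance:
Candidate 1: residuals YBH 25.7, LON 49.2, ISA 48.7 → max 49.2 km
Candidate 2: residuals YBH 0.0, LON 0.0, ISA 0.0 → max 0.0 km
Candidate 3: residuals YBH 1.6, LON 18.2, ISA 16.3 → max 18.2 km
Candidate 4: residuals YBH 1.7, LON 25.8, ISA 21.6 → max 25.8 km
Only Candidate 2 has all residuals ≈ 0.

Candidate 2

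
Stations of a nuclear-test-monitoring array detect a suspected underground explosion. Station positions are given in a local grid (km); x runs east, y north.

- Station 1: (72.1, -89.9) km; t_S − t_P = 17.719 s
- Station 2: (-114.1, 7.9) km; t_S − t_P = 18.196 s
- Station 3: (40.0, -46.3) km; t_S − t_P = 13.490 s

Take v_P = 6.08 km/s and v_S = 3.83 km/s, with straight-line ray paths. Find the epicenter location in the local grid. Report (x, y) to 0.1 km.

54.1 km east, 92.6 km north

Distance from S−P lag: d = Δt · v_P v_S / (v_P − v_S) = Δt · (6.08·3.83)/(6.08−3.83) ≈ 10.3495·Δt.
So d_Station 1 = 183.38, d_Station 2 = 188.32, d_Station 3 = 139.61 km.
Circle about each station: (x − 72.1)² + (y + 89.9)² = 183.38²; (x + 114.1)² + (y − 7.9)² = 188.32²; (x − 40.0)² + (y + 46.3)² = 139.61².
Subtracting pairs of circle equations eliminates x²+y² and gives linear equations (the radical axes):
-372.4 x + 195.6 y = -2035.40
-64.2 x + 87.2 y = 4600.54
Solving the 2×2 system: x ≈ 54.1, y ≈ 92.6 km.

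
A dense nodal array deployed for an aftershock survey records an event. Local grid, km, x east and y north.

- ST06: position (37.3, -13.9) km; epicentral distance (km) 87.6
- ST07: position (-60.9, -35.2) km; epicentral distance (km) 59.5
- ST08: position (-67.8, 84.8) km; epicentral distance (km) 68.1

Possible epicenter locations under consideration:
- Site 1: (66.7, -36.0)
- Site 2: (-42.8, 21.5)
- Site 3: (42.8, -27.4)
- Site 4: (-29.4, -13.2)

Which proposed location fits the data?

Site 2

For each candidate, compare |candidate − station| to the reported distance:
Site 1: residuals ST06 50.8, ST07 68.1, ST08 112.7 → max 112.7 km
Site 2: residuals ST06 0.0, ST07 0.0, ST08 0.0 → max 0.0 km
Site 3: residuals ST06 73.0, ST07 44.5, ST08 89.4 → max 89.4 km
Site 4: residuals ST06 20.9, ST07 21.1, ST08 37.2 → max 37.2 km
Only Site 2 has all residuals ≈ 0.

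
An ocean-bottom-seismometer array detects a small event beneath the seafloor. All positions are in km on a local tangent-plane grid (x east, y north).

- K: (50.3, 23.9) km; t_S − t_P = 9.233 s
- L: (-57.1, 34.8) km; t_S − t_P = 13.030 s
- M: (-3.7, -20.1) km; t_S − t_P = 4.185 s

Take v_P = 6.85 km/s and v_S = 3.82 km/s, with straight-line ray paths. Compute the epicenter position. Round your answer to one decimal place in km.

18.0 km east, -49.0 km north

Distance from S−P lag: d = Δt · v_P v_S / (v_P − v_S) = Δt · (6.85·3.82)/(6.85−3.82) ≈ 8.6360·Δt.
So d_K = 79.74, d_L = 112.53, d_M = 36.14 km.
Circle about each station: (x − 50.3)² + (y − 23.9)² = 79.74²; (x + 57.1)² + (y − 34.8)² = 112.53²; (x + 3.7)² + (y + 20.1)² = 36.14².
Subtracting the K equation from the L and M equations removes the quadratic terms:
-214.8 x + 21.8 y = -4934.38
-108.0 x − 88.0 y = 2368.77
Solving the 2×2 system: x ≈ 18.0, y ≈ -49.0 km.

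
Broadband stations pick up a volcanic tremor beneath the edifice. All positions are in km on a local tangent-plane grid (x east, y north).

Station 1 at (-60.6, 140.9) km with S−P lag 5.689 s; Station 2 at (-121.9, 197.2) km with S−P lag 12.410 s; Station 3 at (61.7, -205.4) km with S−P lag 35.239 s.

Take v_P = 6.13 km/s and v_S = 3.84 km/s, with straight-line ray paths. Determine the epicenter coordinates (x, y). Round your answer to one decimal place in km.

Distance from S−P lag: d = Δt · v_P v_S / (v_P − v_S) = Δt · (6.13·3.84)/(6.13−3.84) ≈ 10.2791·Δt.
So d_Station 1 = 58.48, d_Station 2 = 127.56, d_Station 3 = 362.23 km.
Circle about each station: (x + 60.6)² + (y − 140.9)² = 58.48²; (x + 121.9)² + (y − 197.2)² = 127.56²; (x − 61.7)² + (y + 205.4)² = 362.23².
Subtracting the Station 1 equation from the Station 2 and Station 3 equations removes the quadratic terms:
-122.6 x + 112.6 y = 17370.64
244.6 x − 692.6 y = -105319.78
Solving the 2×2 system: x ≈ -3.0, y ≈ 151.0 km.

-3.0 km east, 151.0 km north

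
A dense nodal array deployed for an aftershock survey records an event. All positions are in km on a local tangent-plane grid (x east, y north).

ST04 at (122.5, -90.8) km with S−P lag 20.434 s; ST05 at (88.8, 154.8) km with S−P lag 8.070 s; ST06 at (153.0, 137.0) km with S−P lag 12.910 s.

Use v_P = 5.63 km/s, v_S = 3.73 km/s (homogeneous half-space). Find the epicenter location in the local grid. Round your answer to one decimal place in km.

Distance from S−P lag: d = Δt · v_P v_S / (v_P − v_S) = Δt · (5.63·3.73)/(5.63−3.73) ≈ 11.0526·Δt.
So d_ST04 = 225.85, d_ST05 = 89.19, d_ST06 = 142.69 km.
Circle about each station: (x − 122.5)² + (y + 90.8)² = 225.85²; (x − 88.8)² + (y − 154.8)² = 89.19²; (x − 153.0)² + (y − 137.0)² = 142.69².
Subtracting the ST04 equation from the ST05 and ST06 equations removes the quadratic terms:
-67.4 x + 491.2 y = 51650.96
61.0 x + 455.6 y = 49574.90
Solving the 2×2 system: x ≈ 13.5, y ≈ 107.0 km.

x ≈ 13.5 km, y ≈ 107.0 km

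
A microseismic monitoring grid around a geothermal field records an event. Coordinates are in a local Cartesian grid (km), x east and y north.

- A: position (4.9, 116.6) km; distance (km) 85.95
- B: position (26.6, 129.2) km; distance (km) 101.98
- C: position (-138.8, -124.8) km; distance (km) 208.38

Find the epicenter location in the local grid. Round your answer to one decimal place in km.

(-0.2, 30.8)

Circle about each station: (x − 4.9)² + (y − 116.6)² = 85.95²; (x − 26.6)² + (y − 129.2)² = 101.98²; (x + 138.8)² + (y + 124.8)² = 208.38².
Subtracting pairs of circle equations eliminates x²+y² and gives linear equations (the radical axes):
43.4 x + 25.2 y = 768.11
-287.4 x − 482.8 y = -14813.91
Solving the 2×2 system: x ≈ -0.2, y ≈ 30.8 km.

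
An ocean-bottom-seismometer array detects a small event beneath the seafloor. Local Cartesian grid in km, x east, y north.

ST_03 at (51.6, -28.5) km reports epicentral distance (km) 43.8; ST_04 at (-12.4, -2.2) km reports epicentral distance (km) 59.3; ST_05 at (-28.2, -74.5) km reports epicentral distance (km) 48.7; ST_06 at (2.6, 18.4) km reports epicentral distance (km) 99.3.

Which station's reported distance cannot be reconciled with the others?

ST_06

Solve using three stations at a time. Using ST_03, ST_04, ST_05 (subtract circle equations pairwise → linear system) gives (x, y) ≈ (16.1, -54.2).
Distances from that point to each station vs reported:
  ST_03: calculated 43.8 vs reported 43.8 → residual 0.0 km
  ST_04: calculated 59.3 vs reported 59.3 → residual 0.0 km
  ST_05: calculated 48.7 vs reported 48.7 → residual 0.0 km
  ST_06: calculated 73.9 vs reported 99.3 → residual 25.4 km
ST_03, ST_04, ST_05 are mutually consistent (residuals ≈ 0); ST_06 is off by 25.4 km.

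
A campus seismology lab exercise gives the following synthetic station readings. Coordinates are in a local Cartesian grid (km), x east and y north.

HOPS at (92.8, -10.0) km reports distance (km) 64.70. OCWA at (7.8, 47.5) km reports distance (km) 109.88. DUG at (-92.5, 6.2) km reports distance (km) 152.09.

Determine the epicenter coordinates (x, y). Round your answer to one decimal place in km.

Circle about each station: (x − 92.8)² + (y + 10.0)² = 64.70²; (x − 7.8)² + (y − 47.5)² = 109.88²; (x + 92.5)² + (y − 6.2)² = 152.09².
Subtracting the HOPS equation from the OCWA and DUG equations removes the quadratic terms:
-170.0 x + 115.0 y = -14282.27
-370.6 x + 32.4 y = -19062.43
Solving the 2×2 system: x ≈ 46.6, y ≈ -55.3 km.

46.6 km east, -55.3 km north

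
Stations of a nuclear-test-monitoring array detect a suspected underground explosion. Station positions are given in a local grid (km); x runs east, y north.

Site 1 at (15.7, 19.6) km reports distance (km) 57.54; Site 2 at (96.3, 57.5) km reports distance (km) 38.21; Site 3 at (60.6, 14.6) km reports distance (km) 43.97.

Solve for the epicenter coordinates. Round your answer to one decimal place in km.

Circle about each station: (x − 15.7)² + (y − 19.6)² = 57.54²; (x − 96.3)² + (y − 57.5)² = 38.21²; (x − 60.6)² + (y − 14.6)² = 43.97².
Subtracting pairs of circle equations eliminates x²+y² and gives linear equations (the radical axes):
161.2 x + 75.8 y = 13800.14
89.8 x − 10.0 y = 4632.36
Solving the 2×2 system: x ≈ 58.1, y ≈ 58.5 km.
Check against Site 1 (with the unrounded x, y): √((x − 15.7)²+(y − 19.6)²) = 57.54 ≈ 57.54 km. ✓

58.1 km east, 58.5 km north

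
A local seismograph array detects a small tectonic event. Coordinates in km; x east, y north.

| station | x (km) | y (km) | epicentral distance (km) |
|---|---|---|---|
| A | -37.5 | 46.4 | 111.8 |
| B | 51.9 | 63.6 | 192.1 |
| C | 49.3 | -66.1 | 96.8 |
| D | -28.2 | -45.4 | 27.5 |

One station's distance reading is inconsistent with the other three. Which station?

B

Solve using three stations at a time. Using A, C, D (subtract circle equations pairwise → linear system) gives (x, y) ≈ (-47.5, -64.9).
Distances from that point to each station vs reported:
  A: calculated 111.8 vs reported 111.8 → residual 0.0 km
  B: calculated 162.5 vs reported 192.1 → residual 29.6 km
  C: calculated 96.8 vs reported 96.8 → residual 0.0 km
  D: calculated 27.5 vs reported 27.5 → residual 0.0 km
A, C, D are mutually consistent (residuals ≈ 0); B is off by 29.6 km.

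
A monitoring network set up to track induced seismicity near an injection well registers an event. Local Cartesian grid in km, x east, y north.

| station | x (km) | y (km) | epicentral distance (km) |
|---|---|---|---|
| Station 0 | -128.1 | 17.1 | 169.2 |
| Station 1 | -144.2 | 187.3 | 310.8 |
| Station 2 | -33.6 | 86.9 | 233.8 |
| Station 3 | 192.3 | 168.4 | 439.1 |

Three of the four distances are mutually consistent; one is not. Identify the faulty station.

Station 0

Solve using three stations at a time. Using Station 1, Station 2, Station 3 (subtract circle equations pairwise → linear system) gives (x, y) ≈ (-135.8, -123.4).
Distances from that point to each station vs reported:
  Station 0: calculated 140.7 vs reported 169.2 → residual 28.5 km
  Station 1: calculated 310.8 vs reported 310.8 → residual 0.0 km
  Station 2: calculated 233.9 vs reported 233.8 → residual 0.1 km
  Station 3: calculated 439.1 vs reported 439.1 → residual 0.0 km
Station 1, Station 2, Station 3 are mutually consistent (residuals ≈ 0); Station 0 is off by 28.5 km.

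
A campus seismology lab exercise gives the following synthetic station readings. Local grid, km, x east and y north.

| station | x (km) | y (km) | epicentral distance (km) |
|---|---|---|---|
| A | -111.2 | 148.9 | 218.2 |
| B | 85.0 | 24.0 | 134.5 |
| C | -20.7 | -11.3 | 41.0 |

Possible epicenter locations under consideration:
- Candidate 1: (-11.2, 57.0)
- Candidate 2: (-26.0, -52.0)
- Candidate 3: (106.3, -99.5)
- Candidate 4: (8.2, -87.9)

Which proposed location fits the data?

Candidate 2

For each candidate, compare |candidate − station| to the reported distance:
Candidate 1: residuals A 82.4, B 32.8, C 28.0 → max 82.4 km
Candidate 2: residuals A 0.0, B 0.0, C 0.0 → max 0.0 km
Candidate 3: residuals A 112.0, B 9.2, C 113.6 → max 113.6 km
Candidate 4: residuals A 47.0, B 1.2, C 40.9 → max 47.0 km
Only Candidate 2 has all residuals ≈ 0.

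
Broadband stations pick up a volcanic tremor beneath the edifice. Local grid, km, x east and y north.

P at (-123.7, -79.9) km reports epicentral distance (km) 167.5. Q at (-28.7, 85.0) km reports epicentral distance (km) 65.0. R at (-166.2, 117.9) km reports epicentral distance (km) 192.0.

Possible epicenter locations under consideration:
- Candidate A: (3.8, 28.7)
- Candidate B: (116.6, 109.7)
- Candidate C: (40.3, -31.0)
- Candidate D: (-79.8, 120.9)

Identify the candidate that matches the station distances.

Candidate A

For each candidate, compare |candidate − station| to the reported distance:
Candidate A: residuals P 0.0, Q 0.0, R 0.0 → max 0.0 km
Candidate B: residuals P 138.6, Q 82.4, R 90.9 → max 138.6 km
Candidate C: residuals P 3.6, Q 70.0, R 62.6 → max 70.0 km
Candidate D: residuals P 38.0, Q 2.5, R 105.5 → max 105.5 km
Only Candidate A has all residuals ≈ 0.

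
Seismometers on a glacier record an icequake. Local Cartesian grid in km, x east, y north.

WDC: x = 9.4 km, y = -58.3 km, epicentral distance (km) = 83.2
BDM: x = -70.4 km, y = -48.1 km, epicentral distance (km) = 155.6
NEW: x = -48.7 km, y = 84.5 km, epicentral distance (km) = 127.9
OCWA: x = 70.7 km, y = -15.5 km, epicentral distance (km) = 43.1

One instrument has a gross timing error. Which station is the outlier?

WDC

Solve using three stations at a time. Using BDM, NEW, OCWA (subtract circle equations pairwise → linear system) gives (x, y) ≈ (65.7, 27.3).
Distances from that point to each station vs reported:
  WDC: calculated 102.5 vs reported 83.2 → residual 19.3 km
  BDM: calculated 155.6 vs reported 155.6 → residual 0.0 km
  NEW: calculated 127.9 vs reported 127.9 → residual 0.0 km
  OCWA: calculated 43.1 vs reported 43.1 → residual 0.0 km
BDM, NEW, OCWA are mutually consistent (residuals ≈ 0); WDC is off by 19.3 km.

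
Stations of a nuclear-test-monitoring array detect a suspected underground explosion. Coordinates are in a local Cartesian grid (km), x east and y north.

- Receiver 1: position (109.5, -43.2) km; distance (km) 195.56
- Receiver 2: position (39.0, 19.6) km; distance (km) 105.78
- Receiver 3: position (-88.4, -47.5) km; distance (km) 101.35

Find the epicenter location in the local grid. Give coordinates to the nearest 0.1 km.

Circle about each station: (x − 109.5)² + (y + 43.2)² = 195.56²; (x − 39.0)² + (y − 19.6)² = 105.78²; (x + 88.4)² + (y + 47.5)² = 101.35².
Subtracting pairs of circle equations eliminates x²+y² and gives linear equations (the radical axes):
-141.0 x + 125.6 y = 15102.98
-395.8 x − 8.6 y = 24186.21
Solving the 2×2 system: x ≈ -62.2, y ≈ 50.4 km.

(-62.2, 50.4)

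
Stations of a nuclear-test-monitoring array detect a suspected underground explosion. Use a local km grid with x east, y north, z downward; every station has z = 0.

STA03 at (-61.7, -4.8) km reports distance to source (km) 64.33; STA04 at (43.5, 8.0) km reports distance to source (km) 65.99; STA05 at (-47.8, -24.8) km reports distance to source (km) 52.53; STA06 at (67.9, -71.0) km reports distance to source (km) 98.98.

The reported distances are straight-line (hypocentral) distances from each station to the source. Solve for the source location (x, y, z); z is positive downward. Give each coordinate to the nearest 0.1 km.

Each station gives a sphere (x−x_i)² + (y−y_i)² + z² = d_i² (stations at z=0).
Subtracting the STA03 sphere from STA04 and STA05: z² cancels, leaving linear equations in x and y:
210.4 x + 25.6 y = -2090.01
27.8 x − 40.0 y = 448.90
Solving: x ≈ -7.900, y ≈ -16.713 km (keep extra digits for the depth step; rounded: -7.9, -16.7).
Then from the STA03 sphere: z² = 64.33² − (x + 61.7)² − (y + 4.8)² with x = -7.900, y = -16.713, so z ≈ 33.196 ≈ 33.2 km.
Check against STA06 (with the unrounded solution): distance 98.97 ≈ 98.98 km. ✓

(-7.9, -16.7, 33.2)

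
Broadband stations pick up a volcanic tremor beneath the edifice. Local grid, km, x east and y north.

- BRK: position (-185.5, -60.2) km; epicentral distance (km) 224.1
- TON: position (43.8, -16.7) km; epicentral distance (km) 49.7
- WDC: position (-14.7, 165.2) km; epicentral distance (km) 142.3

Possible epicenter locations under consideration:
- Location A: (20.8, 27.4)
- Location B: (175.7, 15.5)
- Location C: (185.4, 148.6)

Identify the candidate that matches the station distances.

For each candidate, compare |candidate − station| to the reported distance:
Location A: residuals BRK 0.0, TON 0.0, WDC 0.0 → max 0.0 km
Location B: residuals BRK 144.9, TON 86.1, WDC 99.9 → max 144.9 km
Location C: residuals BRK 201.5, TON 168.0, WDC 58.5 → max 201.5 km
Only Location A has all residuals ≈ 0.

Location A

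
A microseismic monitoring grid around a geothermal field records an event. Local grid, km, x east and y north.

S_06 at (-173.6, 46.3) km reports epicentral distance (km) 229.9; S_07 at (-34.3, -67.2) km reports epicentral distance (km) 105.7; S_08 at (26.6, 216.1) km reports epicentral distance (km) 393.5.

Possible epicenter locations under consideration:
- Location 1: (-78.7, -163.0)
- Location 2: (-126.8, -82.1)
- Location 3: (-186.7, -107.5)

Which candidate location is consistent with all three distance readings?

Location 1

For each candidate, compare |candidate − station| to the reported distance:
Location 1: residuals S_06 0.1, S_07 0.1, S_08 0.0 → max 0.1 km
Location 2: residuals S_06 93.2, S_07 12.0, S_08 58.2 → max 93.2 km
Location 3: residuals S_06 75.5, S_07 51.9, S_08 5.9 → max 75.5 km
Only Location 1 has all residuals ≈ 0.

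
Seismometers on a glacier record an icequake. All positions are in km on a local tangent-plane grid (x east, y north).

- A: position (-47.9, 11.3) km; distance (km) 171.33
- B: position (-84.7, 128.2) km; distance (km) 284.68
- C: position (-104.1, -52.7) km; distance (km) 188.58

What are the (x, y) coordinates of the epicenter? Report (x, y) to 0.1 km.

Circle about each station: (x + 47.9)² + (y − 11.3)² = 171.33²; (x + 84.7)² + (y − 128.2)² = 284.68²; (x + 104.1)² + (y + 52.7)² = 188.58².
Subtracting pairs of circle equations eliminates x²+y² and gives linear equations (the radical axes):
-73.6 x + 233.8 y = -30501.50
-112.4 x − 128.0 y = 4983.55
Solving the 2×2 system: x ≈ 76.7, y ≈ -106.3 km.
Check against A (with the unrounded x, y): √((x + 47.9)²+(y − 11.3)²) = 171.36 ≈ 171.33 km. ✓

(76.7, -106.3)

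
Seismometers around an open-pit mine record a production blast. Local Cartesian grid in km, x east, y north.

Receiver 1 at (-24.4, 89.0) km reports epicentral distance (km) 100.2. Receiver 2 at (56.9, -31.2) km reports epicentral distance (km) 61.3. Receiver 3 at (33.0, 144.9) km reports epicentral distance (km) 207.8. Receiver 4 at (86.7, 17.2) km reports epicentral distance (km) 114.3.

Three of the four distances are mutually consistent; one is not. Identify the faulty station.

Receiver 1

Solve using three stations at a time. Using Receiver 2, Receiver 3, Receiver 4 (subtract circle equations pairwise → linear system) gives (x, y) ≈ (3.0, -60.8).
Distances from that point to each station vs reported:
  Receiver 1: calculated 152.3 vs reported 100.2 → residual 52.1 km
  Receiver 2: calculated 61.5 vs reported 61.3 → residual 0.2 km
  Receiver 3: calculated 207.9 vs reported 207.8 → residual 0.1 km
  Receiver 4: calculated 114.4 vs reported 114.3 → residual 0.1 km
Receiver 2, Receiver 3, Receiver 4 are mutually consistent (residuals ≈ 0); Receiver 1 is off by 52.1 km.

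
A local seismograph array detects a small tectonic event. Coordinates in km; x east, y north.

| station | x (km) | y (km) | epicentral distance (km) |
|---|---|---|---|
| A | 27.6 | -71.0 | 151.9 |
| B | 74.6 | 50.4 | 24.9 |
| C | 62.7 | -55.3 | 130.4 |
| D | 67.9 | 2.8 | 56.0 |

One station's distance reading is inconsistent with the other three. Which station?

Solve using three stations at a time. Using A, B, C (subtract circle equations pairwise → linear system) gives (x, y) ≈ (69.9, 74.9).
Distances from that point to each station vs reported:
  A: calculated 151.9 vs reported 151.9 → residual 0.0 km
  B: calculated 25.0 vs reported 24.9 → residual 0.1 km
  C: calculated 130.4 vs reported 130.4 → residual 0.0 km
  D: calculated 72.1 vs reported 56.0 → residual 16.1 km
A, B, C are mutually consistent (residuals ≈ 0); D is off by 16.1 km.

D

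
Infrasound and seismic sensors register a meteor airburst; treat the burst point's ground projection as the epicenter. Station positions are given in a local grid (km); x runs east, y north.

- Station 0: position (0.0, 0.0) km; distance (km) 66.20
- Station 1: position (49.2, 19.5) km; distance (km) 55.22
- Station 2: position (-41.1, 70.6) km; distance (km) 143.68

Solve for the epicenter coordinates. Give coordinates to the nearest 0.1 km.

Circle about each station: x² + y² = 66.20²; (x − 49.2)² + (y − 19.5)² = 55.22²; (x + 41.1)² + (y − 70.6)² = 143.68².
Subtracting the Station 0 equation from the Station 1 and Station 2 equations removes the quadratic terms:
98.4 x + 39.0 y = 4134.08
-82.2 x + 141.2 y = -9587.93
Solving the 2×2 system: x ≈ 56.0, y ≈ -35.3 km.
Check against Station 0 (with the unrounded x, y): √(x²+y²) = 66.20 ≈ 66.20 km. ✓

(56.0, -35.3)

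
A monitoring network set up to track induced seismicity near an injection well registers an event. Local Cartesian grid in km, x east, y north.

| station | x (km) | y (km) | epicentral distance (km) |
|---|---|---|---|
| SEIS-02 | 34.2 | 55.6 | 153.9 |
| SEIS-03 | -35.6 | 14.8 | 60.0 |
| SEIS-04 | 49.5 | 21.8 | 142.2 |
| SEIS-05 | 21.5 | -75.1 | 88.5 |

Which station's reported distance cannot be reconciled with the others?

SEIS-03

Solve using three stations at a time. Using SEIS-02, SEIS-04, SEIS-05 (subtract circle equations pairwise → linear system) gives (x, y) ≈ (-65.8, -61.3).
Distances from that point to each station vs reported:
  SEIS-02: calculated 153.9 vs reported 153.9 → residual 0.0 km
  SEIS-03: calculated 81.9 vs reported 60.0 → residual 21.9 km
  SEIS-04: calculated 142.2 vs reported 142.2 → residual 0.0 km
  SEIS-05: calculated 88.4 vs reported 88.5 → residual 0.1 km
SEIS-02, SEIS-04, SEIS-05 are mutually consistent (residuals ≈ 0); SEIS-03 is off by 21.9 km.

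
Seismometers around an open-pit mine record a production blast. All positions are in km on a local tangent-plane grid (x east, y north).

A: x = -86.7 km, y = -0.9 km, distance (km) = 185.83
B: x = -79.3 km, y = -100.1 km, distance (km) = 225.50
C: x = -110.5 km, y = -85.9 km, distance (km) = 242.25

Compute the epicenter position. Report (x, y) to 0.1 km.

Circle about each station: (x + 86.7)² + (y + 0.9)² = 185.83²; (x + 79.3)² + (y + 100.1)² = 225.50²; (x + 110.5)² + (y + 85.9)² = 242.25².
Subtracting the A equation from the B and C equations removes the quadratic terms:
14.8 x − 198.4 y = -7526.66
-47.6 x − 170.0 y = -12080.91
Solving the 2×2 system: x ≈ 93.4, y ≈ 44.9 km.

93.4 km east, 44.9 km north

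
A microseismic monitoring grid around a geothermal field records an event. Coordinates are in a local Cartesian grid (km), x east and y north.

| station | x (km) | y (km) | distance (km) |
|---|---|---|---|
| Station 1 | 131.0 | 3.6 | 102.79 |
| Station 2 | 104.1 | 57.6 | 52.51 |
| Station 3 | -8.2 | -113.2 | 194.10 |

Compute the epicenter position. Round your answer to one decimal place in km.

Circle about each station: (x − 131.0)² + (y − 3.6)² = 102.79²; (x − 104.1)² + (y − 57.6)² = 52.51²; (x + 8.2)² + (y + 113.2)² = 194.10².
Subtracting pairs of circle equations eliminates x²+y² and gives linear equations (the radical axes):
-53.8 x + 108.0 y = 4789.09
-278.4 x − 233.6 y = -31401.51
Solving the 2×2 system: x ≈ 53.3, y ≈ 70.9 km.

x ≈ 53.3 km, y ≈ 70.9 km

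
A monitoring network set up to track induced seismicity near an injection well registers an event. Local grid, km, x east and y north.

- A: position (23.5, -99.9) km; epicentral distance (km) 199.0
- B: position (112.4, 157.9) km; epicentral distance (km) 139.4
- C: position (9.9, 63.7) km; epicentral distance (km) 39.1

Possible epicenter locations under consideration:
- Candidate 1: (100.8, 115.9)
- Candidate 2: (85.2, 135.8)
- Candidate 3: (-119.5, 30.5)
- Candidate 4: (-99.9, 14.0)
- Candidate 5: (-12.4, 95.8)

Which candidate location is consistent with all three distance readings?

For each candidate, compare |candidate − station| to the reported distance:
Candidate 1: residuals A 30.2, B 95.8, C 65.7 → max 95.8 km
Candidate 2: residuals A 44.6, B 104.4, C 65.2 → max 104.4 km
Candidate 3: residuals A 5.5, B 125.2, C 94.5 → max 125.2 km
Candidate 4: residuals A 31.1, B 117.1, C 81.4 → max 117.1 km
Candidate 5: residuals A 0.0, B 0.0, C 0.0 → max 0.0 km
Only Candidate 5 has all residuals ≈ 0.

Candidate 5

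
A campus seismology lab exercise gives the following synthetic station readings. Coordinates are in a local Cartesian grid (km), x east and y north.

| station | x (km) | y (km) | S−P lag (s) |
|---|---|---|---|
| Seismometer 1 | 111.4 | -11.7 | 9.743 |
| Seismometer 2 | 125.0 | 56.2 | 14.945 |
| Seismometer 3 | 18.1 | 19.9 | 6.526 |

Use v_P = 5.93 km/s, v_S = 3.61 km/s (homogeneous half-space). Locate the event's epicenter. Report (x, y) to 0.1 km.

x ≈ 26.0 km, y ≈ -39.8 km

Distance from S−P lag: d = Δt · v_P v_S / (v_P − v_S) = Δt · (5.93·3.61)/(5.93−3.61) ≈ 9.2273·Δt.
So d_Seismometer 1 = 89.90, d_Seismometer 2 = 137.90, d_Seismometer 3 = 60.22 km.
Circle about each station: (x − 111.4)² + (y + 11.7)² = 89.90²; (x − 125.0)² + (y − 56.2)² = 137.90²; (x − 18.1)² + (y − 19.9)² = 60.22².
Subtracting the Seismometer 1 equation from the Seismometer 2 and Seismometer 3 equations removes the quadratic terms:
27.2 x + 135.8 y = -4697.81
-186.6 x + 63.2 y = -7367.67
Solving the 2×2 system: x ≈ 26.0, y ≈ -39.8 km.
Check against Seismometer 1 (with the unrounded x, y): √((x − 111.4)²+(y + 11.7)²) = 89.90 ≈ 89.90 km. ✓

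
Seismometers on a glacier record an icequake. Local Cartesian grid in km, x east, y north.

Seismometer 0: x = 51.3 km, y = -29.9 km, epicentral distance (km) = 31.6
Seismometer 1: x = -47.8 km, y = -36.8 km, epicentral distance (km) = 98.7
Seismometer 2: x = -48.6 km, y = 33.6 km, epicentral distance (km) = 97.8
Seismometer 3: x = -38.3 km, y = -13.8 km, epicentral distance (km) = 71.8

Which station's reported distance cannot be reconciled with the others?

Solve using three stations at a time. Using Seismometer 0, Seismometer 1, Seismometer 2 (subtract circle equations pairwise → linear system) gives (x, y) ≈ (43.5, 0.7).
Distances from that point to each station vs reported:
  Seismometer 0: calculated 31.6 vs reported 31.6 → residual 0.0 km
  Seismometer 1: calculated 98.7 vs reported 98.7 → residual 0.0 km
  Seismometer 2: calculated 97.8 vs reported 97.8 → residual 0.0 km
  Seismometer 3: calculated 83.1 vs reported 71.8 → residual 11.3 km
Seismometer 0, Seismometer 1, Seismometer 2 are mutually consistent (residuals ≈ 0); Seismometer 3 is off by 11.3 km.

Seismometer 3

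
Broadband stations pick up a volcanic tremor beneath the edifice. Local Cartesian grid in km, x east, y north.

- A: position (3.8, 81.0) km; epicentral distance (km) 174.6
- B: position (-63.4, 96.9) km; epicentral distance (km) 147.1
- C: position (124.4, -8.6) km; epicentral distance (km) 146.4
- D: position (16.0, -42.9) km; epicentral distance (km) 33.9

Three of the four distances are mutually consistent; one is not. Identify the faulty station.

A

Solve using three stations at a time. Using B, C, D (subtract circle equations pairwise → linear system) gives (x, y) ≈ (-17.9, -43.0).
Distances from that point to each station vs reported:
  A: calculated 125.9 vs reported 174.6 → residual 48.7 km
  B: calculated 147.1 vs reported 147.1 → residual 0.0 km
  C: calculated 146.4 vs reported 146.4 → residual 0.0 km
  D: calculated 33.9 vs reported 33.9 → residual 0.0 km
B, C, D are mutually consistent (residuals ≈ 0); A is off by 48.7 km.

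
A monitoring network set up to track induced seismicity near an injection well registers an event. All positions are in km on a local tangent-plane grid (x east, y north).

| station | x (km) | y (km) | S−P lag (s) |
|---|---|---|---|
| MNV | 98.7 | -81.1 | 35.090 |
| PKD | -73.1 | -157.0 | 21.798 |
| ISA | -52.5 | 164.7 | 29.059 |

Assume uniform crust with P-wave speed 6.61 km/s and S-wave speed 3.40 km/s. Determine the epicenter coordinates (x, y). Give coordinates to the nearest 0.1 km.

Distance from S−P lag: d = Δt · v_P v_S / (v_P − v_S) = Δt · (6.61·3.40)/(6.61−3.40) ≈ 7.0012·Δt.
So d_MNV = 245.67, d_PKD = 152.61, d_ISA = 203.45 km.
Circle about each station: (x − 98.7)² + (y + 81.1)² = 245.67²; (x + 73.1)² + (y + 157.0)² = 152.61²; (x + 52.5)² + (y − 164.7)² = 203.45².
Subtracting the MNV equation from the PKD and ISA equations removes the quadratic terms:
-343.6 x − 151.8 y = 50737.65
-302.4 x + 491.6 y = 32525.29
Solving the 2×2 system: x ≈ -139.1, y ≈ -19.4 km.

(-139.1, -19.4)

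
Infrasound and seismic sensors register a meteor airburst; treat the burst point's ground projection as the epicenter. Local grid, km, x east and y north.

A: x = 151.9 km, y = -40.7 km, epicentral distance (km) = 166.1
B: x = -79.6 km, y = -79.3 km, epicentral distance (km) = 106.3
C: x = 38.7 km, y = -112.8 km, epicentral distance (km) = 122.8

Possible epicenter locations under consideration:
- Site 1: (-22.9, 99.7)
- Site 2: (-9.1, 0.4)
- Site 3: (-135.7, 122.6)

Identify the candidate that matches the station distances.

For each candidate, compare |candidate − station| to the reported distance:
Site 1: residuals A 58.1, B 81.5, C 98.4 → max 98.4 km
Site 2: residuals A 0.1, B 0.1, C 0.1 → max 0.1 km
Site 3: residuals A 164.6, B 103.2, C 170.2 → max 170.2 km
Only Site 2 has all residuals ≈ 0.

Site 2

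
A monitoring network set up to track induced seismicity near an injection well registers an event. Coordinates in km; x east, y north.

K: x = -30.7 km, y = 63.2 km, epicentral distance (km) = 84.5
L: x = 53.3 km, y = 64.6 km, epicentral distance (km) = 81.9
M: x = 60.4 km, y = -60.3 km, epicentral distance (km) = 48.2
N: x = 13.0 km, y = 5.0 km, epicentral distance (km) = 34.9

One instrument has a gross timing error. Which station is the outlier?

Solve using three stations at a time. Using L, M, N (subtract circle equations pairwise → linear system) gives (x, y) ≈ (40.6, -16.3).
Distances from that point to each station vs reported:
  K: calculated 106.8 vs reported 84.5 → residual 22.3 km
  L: calculated 81.9 vs reported 81.9 → residual 0.0 km
  M: calculated 48.2 vs reported 48.2 → residual 0.0 km
  N: calculated 34.9 vs reported 34.9 → residual 0.0 km
L, M, N are mutually consistent (residuals ≈ 0); K is off by 22.3 km.

K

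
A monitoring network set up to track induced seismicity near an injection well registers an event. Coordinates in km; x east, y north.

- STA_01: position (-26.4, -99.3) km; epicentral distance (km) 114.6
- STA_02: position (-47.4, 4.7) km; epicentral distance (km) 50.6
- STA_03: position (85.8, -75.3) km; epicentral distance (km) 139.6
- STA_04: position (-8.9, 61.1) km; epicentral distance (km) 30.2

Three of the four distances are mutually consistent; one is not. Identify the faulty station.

Solve using three stations at a time. Using STA_02, STA_03, STA_04 (subtract circle equations pairwise → linear system) gives (x, y) ≈ (-4.4, 31.3).
Distances from that point to each station vs reported:
  STA_01: calculated 132.4 vs reported 114.6 → residual 17.8 km
  STA_02: calculated 50.6 vs reported 50.6 → residual 0.0 km
  STA_03: calculated 139.6 vs reported 139.6 → residual 0.0 km
  STA_04: calculated 30.2 vs reported 30.2 → residual 0.0 km
STA_02, STA_03, STA_04 are mutually consistent (residuals ≈ 0); STA_01 is off by 17.8 km.

STA_01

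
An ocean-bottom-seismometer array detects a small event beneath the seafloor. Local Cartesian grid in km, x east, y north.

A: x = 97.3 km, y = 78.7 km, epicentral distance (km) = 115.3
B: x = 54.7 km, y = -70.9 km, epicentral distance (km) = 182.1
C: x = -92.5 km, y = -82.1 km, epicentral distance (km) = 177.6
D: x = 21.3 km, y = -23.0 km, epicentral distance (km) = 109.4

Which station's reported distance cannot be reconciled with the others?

B

Solve using three stations at a time. Using A, C, D (subtract circle equations pairwise → linear system) gives (x, y) ≈ (-18.0, 79.1).
Distances from that point to each station vs reported:
  A: calculated 115.3 vs reported 115.3 → residual 0.0 km
  B: calculated 166.6 vs reported 182.1 → residual 15.5 km
  C: calculated 177.6 vs reported 177.6 → residual 0.0 km
  D: calculated 109.3 vs reported 109.4 → residual 0.1 km
A, C, D are mutually consistent (residuals ≈ 0); B is off by 15.5 km.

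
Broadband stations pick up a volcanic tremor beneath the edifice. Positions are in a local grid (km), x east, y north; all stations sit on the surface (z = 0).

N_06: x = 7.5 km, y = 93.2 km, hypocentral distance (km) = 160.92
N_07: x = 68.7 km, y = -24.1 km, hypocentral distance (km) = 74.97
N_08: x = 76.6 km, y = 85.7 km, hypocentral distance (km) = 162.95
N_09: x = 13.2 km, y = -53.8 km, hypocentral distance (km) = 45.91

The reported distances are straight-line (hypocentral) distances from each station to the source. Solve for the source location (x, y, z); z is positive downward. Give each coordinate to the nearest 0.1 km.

x ≈ 21.0 km, y ≈ -60.8 km, depth ≈ 44.7 km

Each station gives a sphere (x−x_i)² + (y−y_i)² + z² = d_i² (stations at z=0).
Subtracting the N_06 sphere from N_07 and N_08: z² cancels, leaving linear equations in x and y:
122.4 x − 234.6 y = 16832.76
138.2 x − 15.0 y = 3812.10
Solving: x ≈ 20.985, y ≈ -60.802 km (keep extra digits for the depth step; rounded: 21.0, -60.8).
Then from the N_06 sphere: z² = 160.92² − (x − 7.5)² − (y − 93.2)² with x = 20.985, y = -60.802, so z ≈ 44.685 ≈ 44.7 km.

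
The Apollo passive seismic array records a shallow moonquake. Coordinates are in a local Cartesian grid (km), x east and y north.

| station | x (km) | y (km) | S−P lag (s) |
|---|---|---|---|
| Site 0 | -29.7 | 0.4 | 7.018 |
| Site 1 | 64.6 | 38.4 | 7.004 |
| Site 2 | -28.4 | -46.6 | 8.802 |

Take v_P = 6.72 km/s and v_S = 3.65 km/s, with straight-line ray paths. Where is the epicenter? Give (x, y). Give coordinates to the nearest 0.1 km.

Distance from S−P lag: d = Δt · v_P v_S / (v_P − v_S) = Δt · (6.72·3.65)/(6.72−3.65) ≈ 7.9896·Δt.
So d_Site 0 = 56.07, d_Site 1 = 55.96, d_Site 2 = 70.32 km.
Circle about each station: (x + 29.7)² + (y − 0.4)² = 56.07²; (x − 64.6)² + (y − 38.4)² = 55.96²; (x + 28.4)² + (y + 46.6)² = 70.32².
Subtracting the Site 0 equation from the Site 1 and Site 2 equations removes the quadratic terms:
188.6 x + 76.0 y = 4777.79
2.6 x − 94.0 y = 294.81
Solving the 2×2 system: x ≈ 26.3, y ≈ -2.4 km.

26.3 km east, -2.4 km north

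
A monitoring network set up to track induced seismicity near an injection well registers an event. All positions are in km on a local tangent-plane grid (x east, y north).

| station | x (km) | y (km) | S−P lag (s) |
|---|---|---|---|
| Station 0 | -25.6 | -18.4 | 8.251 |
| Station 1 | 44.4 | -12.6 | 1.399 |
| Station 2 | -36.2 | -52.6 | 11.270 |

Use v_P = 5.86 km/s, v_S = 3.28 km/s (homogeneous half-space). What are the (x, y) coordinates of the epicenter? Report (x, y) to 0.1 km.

Distance from S−P lag: d = Δt · v_P v_S / (v_P − v_S) = Δt · (5.86·3.28)/(5.86−3.28) ≈ 7.4499·Δt.
So d_Station 0 = 61.47, d_Station 1 = 10.42, d_Station 2 = 83.96 km.
Circle about each station: (x + 25.6)² + (y + 18.4)² = 61.47²; (x − 44.4)² + (y + 12.6)² = 10.42²; (x + 36.2)² + (y + 52.6)² = 83.96².
Subtracting the Station 0 equation from the Station 1 and Station 2 equations removes the quadratic terms:
140.0 x + 11.6 y = 4806.18
-21.2 x − 68.4 y = -187.44
Solving the 2×2 system: x ≈ 35.0, y ≈ -8.1 km.
Check against Station 0 (with the unrounded x, y): √((x + 25.6)²+(y + 18.4)²) = 61.47 ≈ 61.47 km. ✓

35.0 km east, -8.1 km north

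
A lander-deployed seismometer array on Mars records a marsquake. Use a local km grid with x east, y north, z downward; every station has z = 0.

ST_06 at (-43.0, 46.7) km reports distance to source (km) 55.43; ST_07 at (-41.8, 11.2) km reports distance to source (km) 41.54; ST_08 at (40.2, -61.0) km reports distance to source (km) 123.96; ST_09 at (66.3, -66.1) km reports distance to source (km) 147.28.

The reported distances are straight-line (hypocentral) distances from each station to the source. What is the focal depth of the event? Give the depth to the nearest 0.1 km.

Each station gives a sphere (x−x_i)² + (y−y_i)² + z² = d_i² (stations at z=0).
Subtracting the ST_06 sphere from ST_07 and ST_08: z² cancels, leaving linear equations in x and y:
2.4 x − 71.0 y = -810.30
166.4 x − 215.4 y = -10986.45
Solving: x ≈ -53.596, y ≈ 9.601 km (keep extra digits for the depth step; rounded: -53.6, 9.6).
Then from the ST_06 sphere: z² = 55.43² − (x + 43.0)² − (y − 46.7)² with x = -53.596, y = 9.601, so z ≈ 39.798 ≈ 39.8 km.

z ≈ 39.8 km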